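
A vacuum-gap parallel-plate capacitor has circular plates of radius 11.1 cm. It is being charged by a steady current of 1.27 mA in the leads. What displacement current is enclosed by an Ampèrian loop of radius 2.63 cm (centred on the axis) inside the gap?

By continuity the displacement current in the gap matches the conduction current: I_d = 1.27×10^-3 A.
Through an area πr² the displacement current is I_d·(πr²/πR²) = I_d (r/R)² = 7.13×10^-5 A.

7.13×10^-5 A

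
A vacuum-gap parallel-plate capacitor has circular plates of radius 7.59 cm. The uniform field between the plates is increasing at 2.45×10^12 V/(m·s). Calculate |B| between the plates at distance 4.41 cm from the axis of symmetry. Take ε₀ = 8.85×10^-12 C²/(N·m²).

6.01×10^-7 T

Total displacement current: I_d = ε₀(πR²)(dE/dt) = (8.85×10^-12)(0.01810)(2.45×10^12) = 0.3925 A.
An Ampèrian loop of radius r encloses a fraction (r/R)² of I_d. Then B·2πr = μ₀ I_d (r/R)², giving B = μ₀ I_d r/(2πR²) = 6.01×10^-7 T.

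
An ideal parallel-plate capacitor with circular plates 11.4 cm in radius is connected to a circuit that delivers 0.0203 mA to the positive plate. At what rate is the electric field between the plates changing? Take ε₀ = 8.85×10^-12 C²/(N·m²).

5.62×10^7 V/(m·s)

By continuity, I_d in the gap equals the 0.0203 mA flowing in the wire.
Then dE/dt = I_d/(ε₀A) = 5.62×10^7 V/(m·s).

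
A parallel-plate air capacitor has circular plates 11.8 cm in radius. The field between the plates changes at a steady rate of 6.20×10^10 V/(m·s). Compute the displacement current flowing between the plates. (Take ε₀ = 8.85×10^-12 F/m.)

I_d = ε₀ A (dE/dt) = (8.85×10^-12)(0.04374 m²)(6.20×10^10) = 0.0240 A.

0.0240 A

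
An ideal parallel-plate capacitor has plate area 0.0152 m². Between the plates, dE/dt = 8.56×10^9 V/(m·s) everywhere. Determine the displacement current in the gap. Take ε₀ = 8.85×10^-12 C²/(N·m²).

1.15×10^-3 A

The displacement current is ε₀ times dΦ_E/dt = ε₀ A dE/dt = (8.85×10^-12)(0.0152)(8.56×10^9) = 1.15×10^-3 A.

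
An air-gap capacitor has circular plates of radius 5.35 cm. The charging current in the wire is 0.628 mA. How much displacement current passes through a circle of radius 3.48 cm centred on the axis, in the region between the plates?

Between the plates the displacement current equals the wire current: I_d = 0.628 mA = 6.28×10^-4 A.
The field is uniform, so I_d,enc = I_d (r/R)² = (6.28×10^-4)(3.48/5.35)² = 2.66×10^-4 A.

2.66×10^-4 A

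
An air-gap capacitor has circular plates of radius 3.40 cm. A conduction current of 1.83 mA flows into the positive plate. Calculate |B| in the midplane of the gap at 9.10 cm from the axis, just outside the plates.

By continuity the displacement current in the gap matches the conduction current: I_d = 1.83×10^-3 A.
For r ≥ R the full I_d is enclosed: B = μ₀ I_d/(2πr) = (4π×10^-7)(1.83×10^-3)/(2π·0.0910) = 4.02×10^-9 T.

4.02×10^-9 T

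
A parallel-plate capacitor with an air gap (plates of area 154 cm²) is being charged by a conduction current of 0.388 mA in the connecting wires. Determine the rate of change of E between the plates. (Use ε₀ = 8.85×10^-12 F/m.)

By continuity, I_d in the gap equals the 0.388 mA flowing in the wire.
Then dE/dt = I_d/(ε₀A) = 2.85×10^9 V/(m·s).

2.85×10^9 V/(m·s)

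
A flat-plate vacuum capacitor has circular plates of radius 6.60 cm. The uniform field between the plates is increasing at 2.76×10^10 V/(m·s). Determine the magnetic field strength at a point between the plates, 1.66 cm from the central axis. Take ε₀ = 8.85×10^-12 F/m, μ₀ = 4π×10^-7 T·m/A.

Total displacement current: I_d = ε₀(πR²)(dE/dt) = (8.85×10^-12)(0.01368)(2.76×10^10) = 3.341×10^-3 A.
∮B·dl = μ₀ I_d,enc with I_d,enc = I_d r²/R² = 2.114×10^-4 A; so B = μ₀ I_d,enc/(2πr) = 2.55×10^-9 T.

2.55×10^-9 T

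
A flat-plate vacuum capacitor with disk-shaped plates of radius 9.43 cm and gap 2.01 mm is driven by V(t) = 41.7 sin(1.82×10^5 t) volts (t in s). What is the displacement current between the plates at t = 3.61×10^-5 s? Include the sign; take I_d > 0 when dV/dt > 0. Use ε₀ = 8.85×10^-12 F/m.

8.95×10^-4 A

dE/dt = (V₀ω/d)·cos(ωt) with ωt = 6.5702 rad: (41.7)(1.82×10^5)(0.9591)/(2.01×10^-3) = 3.621×10^9 V/(m·s).
I_d = ε₀ A dE/dt = (8.85×10^-12)(0.02794)(3.621×10^9) = 8.95×10^-4 A.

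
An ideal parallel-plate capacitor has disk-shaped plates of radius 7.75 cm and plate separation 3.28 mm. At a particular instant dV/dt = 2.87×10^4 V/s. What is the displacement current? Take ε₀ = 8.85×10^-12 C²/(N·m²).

C = ε₀A/d = (8.85×10^-12)(0.01887)/(3.28×10^-3) = 5.091×10^-11 F.
I_d = C dV/dt = (5.091×10^-11)(2.87×10^4) = 1.46×10^-6 A.

1.46×10^-6 A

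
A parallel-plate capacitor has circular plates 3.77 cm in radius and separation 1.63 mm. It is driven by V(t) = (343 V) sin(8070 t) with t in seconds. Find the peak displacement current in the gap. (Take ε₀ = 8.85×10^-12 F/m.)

6.71×10^-5 A

(dE/dt)_max = V₀ω/d = 1.698×10^9 V/(m·s); ω = 8070 rad/s.
I_d,max = ε₀ A (dE/dt)_max = (8.85×10^-12)(4.465×10^-3)(1.698×10^9) = 6.71×10^-5 A.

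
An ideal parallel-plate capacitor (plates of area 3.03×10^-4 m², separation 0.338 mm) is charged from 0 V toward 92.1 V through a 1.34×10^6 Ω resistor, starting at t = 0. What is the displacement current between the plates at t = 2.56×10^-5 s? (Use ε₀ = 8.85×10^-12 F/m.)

C = ε₀A/d = (8.85×10^-12)(3.03×10^-4)/(3.38×10^-4) = 7.934×10^-12 F, so τ = RC = 1.063×10^-5 s.
The conduction current is I(t) = (V₀/R) e^(−t/τ), and the displacement current between the plates equals it.
t/τ = 2.408; I_d = (92.1/1.34×10^6) · e^(−2.408) = (6.873×10^-5)(0.09000) = 6.19×10^-6 A.

6.19×10^-6 A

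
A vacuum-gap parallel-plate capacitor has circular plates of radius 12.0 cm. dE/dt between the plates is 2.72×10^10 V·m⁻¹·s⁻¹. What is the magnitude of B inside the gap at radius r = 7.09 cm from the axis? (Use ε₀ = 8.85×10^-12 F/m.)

Through the whole plate area (πR² = 0.04524 m²), I_d = ε₀ πR² dE/dt = 0.01089 A.
For r < R the Ampère–Maxwell law gives B(2πr) = μ₀ I_d (r²/R²), so B = μ₀ I_d r/(2πR²) = (4π×10^-7)(0.01089)(0.0709)/(2π·0.120²) = 1.07×10^-8 T.

1.07×10^-8 T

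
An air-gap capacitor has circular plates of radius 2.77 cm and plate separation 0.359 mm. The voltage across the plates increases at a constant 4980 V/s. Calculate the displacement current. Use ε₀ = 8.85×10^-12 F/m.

2.96×10^-7 A

C = ε₀A/d = (8.85×10^-12)(2.411×10^-3)/(3.59×10^-4) = 5.944×10^-11 F.
I_d = C dV/dt = (5.944×10^-11)(4980) = 2.96×10^-7 A.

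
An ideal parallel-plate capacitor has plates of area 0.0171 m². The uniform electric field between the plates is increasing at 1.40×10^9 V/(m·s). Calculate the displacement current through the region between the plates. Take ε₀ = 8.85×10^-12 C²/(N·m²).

I_d = ε₀ A (dE/dt) = (8.85×10^-12)(0.0171 m²)(1.40×10^9) = 2.12×10^-4 A.

2.12×10^-4 A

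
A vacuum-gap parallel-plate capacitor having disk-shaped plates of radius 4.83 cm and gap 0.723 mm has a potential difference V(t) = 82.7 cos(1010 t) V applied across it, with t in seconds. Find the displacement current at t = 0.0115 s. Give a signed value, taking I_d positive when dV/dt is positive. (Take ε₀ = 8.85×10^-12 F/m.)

dV/dt = (82.7)(1010)·−sin(11.615) = 6.801×10^4 V/s.
I_d = C dV/dt with C = ε₀A/d = (8.85×10^-12)(7.329×10^-3)/(7.23×10^-4) = 8.971×10^-11 F, so I_d = (8.971×10^-11)(6.801×10^4) = 6.10×10^-6 A.

6.10×10^-6 A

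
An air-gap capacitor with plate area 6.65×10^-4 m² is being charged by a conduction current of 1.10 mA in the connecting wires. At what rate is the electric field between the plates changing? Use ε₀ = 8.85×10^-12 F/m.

1.87×10^11 V/(m·s)

Charge continuity gives I_d = I = 1.10×10^-3 A between the plates.
Inverting I_d = ε₀ A dE/dt gives dE/dt = 1.10×10^-3 / (8.85×10^-12 · 6.65×10^-4) = 1.87×10^11 V/(m·s).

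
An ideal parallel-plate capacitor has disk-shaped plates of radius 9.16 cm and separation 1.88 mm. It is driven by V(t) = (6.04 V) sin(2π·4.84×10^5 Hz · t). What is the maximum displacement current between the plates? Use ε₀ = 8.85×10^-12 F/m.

2.28×10^-3 A

The displacement current equals the conduction current C dV/dt, which peaks at C V₀ ω.
With C = ε₀A/d = (8.85×10^-12)(0.02636)/(1.88×10^-3) = 1.241×10^-10 F and ω = 2πf = 3.041×10^6 rad/s, I_d,max = (1.241×10^-10)(6.04)(3.041×10^6) = 2.28×10^-3 A.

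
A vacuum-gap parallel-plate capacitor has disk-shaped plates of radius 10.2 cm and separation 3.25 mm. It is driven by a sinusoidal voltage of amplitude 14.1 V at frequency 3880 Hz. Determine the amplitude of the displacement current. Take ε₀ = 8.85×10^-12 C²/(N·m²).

(dE/dt)_max = V₀ω/d = 1.058×10^8 V/(m·s); ω = 2πf = 2.438×10^4 rad/s.
I_d,max = ε₀ A (dE/dt)_max = (8.85×10^-12)(0.03269)(1.058×10^8) = 3.06×10^-5 A.

3.06×10^-5 A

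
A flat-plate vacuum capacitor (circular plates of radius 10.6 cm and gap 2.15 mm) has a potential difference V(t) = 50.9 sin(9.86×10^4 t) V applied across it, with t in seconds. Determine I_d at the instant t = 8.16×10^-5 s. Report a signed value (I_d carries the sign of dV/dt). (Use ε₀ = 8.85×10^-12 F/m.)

-1.39×10^-4 A

dV/dt = (50.9)(9.86×10^4)·cos(8.04576) = -9.566×10^5 V/s.
I_d = C dV/dt with C = ε₀A/d = (8.85×10^-12)(0.03530)/(2.15×10^-3) = 1.453×10^-10 F, so I_d = (1.453×10^-10)(-9.566×10^5) = -1.39×10^-4 A.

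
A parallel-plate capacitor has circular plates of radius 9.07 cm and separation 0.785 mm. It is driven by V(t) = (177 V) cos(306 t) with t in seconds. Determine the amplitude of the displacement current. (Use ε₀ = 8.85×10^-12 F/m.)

1.58×10^-5 A

(dE/dt)_max = V₀ω/d = 6.900×10^7 V/(m·s); ω = 306 rad/s.
I_d,max = ε₀ A (dE/dt)_max = (8.85×10^-12)(0.02584)(6.900×10^7) = 1.58×10^-5 A.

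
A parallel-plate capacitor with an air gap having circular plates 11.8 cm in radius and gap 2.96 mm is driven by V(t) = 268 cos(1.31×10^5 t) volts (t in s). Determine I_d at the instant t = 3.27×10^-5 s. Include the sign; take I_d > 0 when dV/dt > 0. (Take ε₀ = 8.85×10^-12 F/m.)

4.18×10^-3 A

dE/dt = (V₀ω/d)·−sin(ωt) with ωt = 4.2837 rad: (268)(1.31×10^5)(0.9095)/(2.96×10^-3) = 1.079×10^10 V/(m·s).
I_d = ε₀ A dE/dt = (8.85×10^-12)(0.04374)(1.079×10^10) = 4.18×10^-3 A.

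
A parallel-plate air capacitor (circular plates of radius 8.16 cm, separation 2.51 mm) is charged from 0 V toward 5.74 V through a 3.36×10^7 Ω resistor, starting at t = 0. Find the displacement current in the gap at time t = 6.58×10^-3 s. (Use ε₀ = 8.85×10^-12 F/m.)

1.20×10^-8 A

With C = ε₀A/d = (8.85×10^-12)(0.02092)/(2.51×10^-3) = 7.376×10^-11 F, the time constant is τ = RC = 2.478×10^-3 s, so t/τ = 2.655 and e^(−t/τ) = 0.07030.
I_d = I_cond = (V₀/R) e^(−t/τ) = (1.708×10^-7)(0.07030) = 1.20×10^-8 A.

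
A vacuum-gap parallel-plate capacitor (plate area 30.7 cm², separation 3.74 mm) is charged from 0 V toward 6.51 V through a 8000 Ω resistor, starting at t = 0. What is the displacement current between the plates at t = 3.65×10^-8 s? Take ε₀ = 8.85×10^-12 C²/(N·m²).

C = ε₀A/d = (8.85×10^-12)(3.07×10^-3)/(3.74×10^-3) = 7.265×10^-12 F and τ = RC = 5.812×10^-8 s. I_d in the gap equals the RC charging current.
I_d(t) = (V₀/R) e^(−t/τ) = 8.138×10^-4 · e^(−0.6280) = 4.34×10^-4 A.

4.34×10^-4 A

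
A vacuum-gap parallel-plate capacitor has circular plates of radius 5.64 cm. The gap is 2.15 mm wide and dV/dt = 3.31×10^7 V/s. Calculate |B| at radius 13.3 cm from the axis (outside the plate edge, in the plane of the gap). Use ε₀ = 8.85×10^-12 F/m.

dE/dt = (dV/dt)/d = 1.540×10^10 V/(m·s); I_d = ε₀(πR²)(dE/dt) = (8.85×10^-12)(9.993×10^-3)(1.540×10^10) = 1.362×10^-3 A.
For r ≥ R the full I_d is enclosed: B = μ₀ I_d/(2πr) = (4π×10^-7)(1.362×10^-3)/(2π·0.133) = 2.05×10^-9 T.

2.05×10^-9 T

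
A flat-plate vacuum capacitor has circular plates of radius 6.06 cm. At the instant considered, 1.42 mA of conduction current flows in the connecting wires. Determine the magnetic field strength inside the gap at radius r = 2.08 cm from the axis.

Between the plates the displacement current equals the wire current: I_d = 1.42 mA = 1.42×10^-3 A.
∮B·dl = μ₀ I_d,enc with I_d,enc = I_d r²/R² = 1.673×10^-4 A; so B = μ₀ I_d,enc/(2πr) = 1.61×10^-9 T.

1.61×10^-9 T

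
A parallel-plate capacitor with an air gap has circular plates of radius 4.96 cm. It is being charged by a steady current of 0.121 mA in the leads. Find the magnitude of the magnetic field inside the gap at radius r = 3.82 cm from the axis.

No conduction current crosses the gap, so I_d there equals the 1.21×10^-4 A in the leads.
An Ampèrian loop of radius r encloses a fraction (r/R)² of I_d. Then B·2πr = μ₀ I_d (r/R)², giving B = μ₀ I_d r/(2πR²) = 3.76×10^-10 T.

3.76×10^-10 T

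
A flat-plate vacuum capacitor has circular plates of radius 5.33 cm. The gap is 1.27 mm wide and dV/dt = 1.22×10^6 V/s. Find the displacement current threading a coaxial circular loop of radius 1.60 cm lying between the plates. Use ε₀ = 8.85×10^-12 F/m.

I_d = C dV/dt with C = ε₀πR²/d = 6.219×10^-11 F, so I_d = (6.219×10^-11)(1.22×10^6) = 7.587×10^-5 A.
Through an area πr² the displacement current is I_d·(πr²/πR²) = I_d (r/R)² = 6.84×10^-6 A.

6.84×10^-6 A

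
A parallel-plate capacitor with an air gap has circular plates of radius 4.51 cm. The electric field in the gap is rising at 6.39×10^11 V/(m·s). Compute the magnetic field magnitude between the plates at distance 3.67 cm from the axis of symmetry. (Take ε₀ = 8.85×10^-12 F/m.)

Through the whole plate area (πR² = 6.390×10^-3 m²), I_d = ε₀ πR² dE/dt = 0.03614 A.
∮B·dl = μ₀ I_d,enc with I_d,enc = I_d r²/R² = 0.02393 A; so B = μ₀ I_d,enc/(2πr) = 1.30×10^-7 T.

1.30×10^-7 T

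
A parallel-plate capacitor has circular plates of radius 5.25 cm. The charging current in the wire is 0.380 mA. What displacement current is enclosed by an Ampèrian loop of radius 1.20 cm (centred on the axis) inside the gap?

Between the plates the displacement current equals the wire current: I_d = 0.380 mA = 3.80×10^-4 A.
Through an area πr² the displacement current is I_d·(πr²/πR²) = I_d (r/R)² = 1.99×10^-5 A.

1.99×10^-5 A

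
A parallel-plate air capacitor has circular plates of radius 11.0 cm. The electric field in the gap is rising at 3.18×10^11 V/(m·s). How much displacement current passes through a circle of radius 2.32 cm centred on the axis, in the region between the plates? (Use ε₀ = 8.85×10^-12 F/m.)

4.76×10^-3 A

I_d = ε₀ dΦ_E/dt = ε₀ πR² (dE/dt) = (8.85×10^-12)(0.03801)(3.18×10^11) = 0.1070 A through the full plate area.
The field is uniform, so I_d,enc = I_d (r/R)² = (0.1070)(2.32/11.0)² = 4.76×10^-3 A.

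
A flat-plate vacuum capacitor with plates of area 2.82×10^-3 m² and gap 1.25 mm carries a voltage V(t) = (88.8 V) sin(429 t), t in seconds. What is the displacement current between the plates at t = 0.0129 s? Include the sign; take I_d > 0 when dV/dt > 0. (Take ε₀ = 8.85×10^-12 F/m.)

dV/dt = (88.8)(429)·cos(5.5341) = 2.790×10^4 V/s.
I_d = C dV/dt with C = ε₀A/d = (8.85×10^-12)(2.82×10^-3)/(1.25×10^-3) = 1.997×10^-11 F, so I_d = (1.997×10^-11)(2.790×10^4) = 5.57×10^-7 A.

5.57×10^-7 A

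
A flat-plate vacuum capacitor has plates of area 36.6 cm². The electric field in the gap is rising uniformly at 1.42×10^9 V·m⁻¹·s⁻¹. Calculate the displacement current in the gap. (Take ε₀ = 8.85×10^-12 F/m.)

4.60×10^-5 A

I_d = ε₀ A (dE/dt) = (8.85×10^-12)(3.66×10^-3 m²)(1.42×10^9) = 4.60×10^-5 A.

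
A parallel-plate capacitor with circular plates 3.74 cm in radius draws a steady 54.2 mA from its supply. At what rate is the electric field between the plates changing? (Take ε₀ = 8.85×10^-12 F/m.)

The displacement current between the plates equals the conduction current, I_d = 54.2 mA.
Since I_d = ε₀ A dE/dt, dE/dt = I_d/(ε₀A) = (0.0542)/((8.85×10^-12)(4.394×10^-3)) = 1.39×10^12 V/(m·s).

1.39×10^12 V/(m·s)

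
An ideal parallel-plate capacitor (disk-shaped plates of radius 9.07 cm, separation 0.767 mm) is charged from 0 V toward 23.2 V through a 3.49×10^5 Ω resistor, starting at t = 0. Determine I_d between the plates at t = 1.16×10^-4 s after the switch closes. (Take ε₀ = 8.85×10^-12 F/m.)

2.18×10^-5 A

C = ε₀A/d = (8.85×10^-12)(0.02584)/(7.67×10^-4) = 2.982×10^-10 F and τ = RC = 1.041×10^-4 s. I_d in the gap equals the RC charging current.
I_d(t) = (V₀/R) e^(−t/τ) = 6.648×10^-5 · e^(−1.114) = 2.18×10^-5 A.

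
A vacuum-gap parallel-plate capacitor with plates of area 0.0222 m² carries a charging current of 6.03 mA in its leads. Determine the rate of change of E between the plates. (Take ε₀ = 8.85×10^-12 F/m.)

3.07×10^10 V/(m·s)

Charge continuity gives I_d = I = 6.03×10^-3 A between the plates.
Inverting I_d = ε₀ A dE/dt gives dE/dt = 6.03×10^-3 / (8.85×10^-12 · 0.0222) = 3.07×10^10 V/(m·s).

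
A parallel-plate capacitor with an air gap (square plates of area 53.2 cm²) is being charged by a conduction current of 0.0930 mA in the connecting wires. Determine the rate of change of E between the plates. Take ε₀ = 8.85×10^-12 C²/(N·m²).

1.98×10^9 V/(m·s)

The displacement current between the plates equals the conduction current, I_d = 0.0930 mA.
Then dE/dt = I_d/(ε₀A) = 1.98×10^9 V/(m·s).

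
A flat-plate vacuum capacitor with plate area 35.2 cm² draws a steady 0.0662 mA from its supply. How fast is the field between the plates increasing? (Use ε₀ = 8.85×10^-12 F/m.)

2.13×10^9 V/(m·s)

The displacement current between the plates equals the conduction current, I_d = 0.0662 mA.
Since I_d = ε₀ A dE/dt, dE/dt = I_d/(ε₀A) = (6.62×10^-5)/((8.85×10^-12)(3.52×10^-3)) = 2.13×10^9 V/(m·s).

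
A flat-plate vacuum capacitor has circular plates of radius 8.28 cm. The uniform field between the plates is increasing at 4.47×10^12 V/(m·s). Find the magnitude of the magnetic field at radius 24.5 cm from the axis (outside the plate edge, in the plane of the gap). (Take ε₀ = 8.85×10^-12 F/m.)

6.96×10^-7 T

Through the whole plate area (πR² = 0.02154 m²), I_d = ε₀ πR² dE/dt = 0.8521 A.
For r ≥ R the full I_d is enclosed: B = μ₀ I_d/(2πr) = (4π×10^-7)(0.8521)/(2π·0.245) = 6.96×10^-7 T.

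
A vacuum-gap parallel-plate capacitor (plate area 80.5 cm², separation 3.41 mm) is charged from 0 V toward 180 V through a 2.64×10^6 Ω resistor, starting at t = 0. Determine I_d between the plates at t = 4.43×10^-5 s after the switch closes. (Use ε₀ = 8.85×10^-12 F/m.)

3.05×10^-5 A

C = ε₀A/d = (8.85×10^-12)(8.05×10^-3)/(3.41×10^-3) = 2.089×10^-11 F, so τ = RC = 5.515×10^-5 s.
The conduction current is I(t) = (V₀/R) e^(−t/τ), and the displacement current between the plates equals it.
t/τ = 0.8033; I_d = (180/2.64×10^6) · e^(−0.8033) = (6.818×10^-5)(0.4478) = 3.05×10^-5 A.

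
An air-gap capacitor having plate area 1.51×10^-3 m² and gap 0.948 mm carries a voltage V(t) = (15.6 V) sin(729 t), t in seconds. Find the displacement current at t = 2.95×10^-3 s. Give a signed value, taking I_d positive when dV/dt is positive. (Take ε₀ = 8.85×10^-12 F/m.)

dV/dt = (15.6)(729)·cos(2.15055) = -6230 V/s.
I_d = C dV/dt with C = ε₀A/d = (8.85×10^-12)(1.51×10^-3)/(9.48×10^-4) = 1.410×10^-11 F, so I_d = (1.410×10^-11)(-6230) = -8.78×10^-8 A.

-8.78×10^-8 A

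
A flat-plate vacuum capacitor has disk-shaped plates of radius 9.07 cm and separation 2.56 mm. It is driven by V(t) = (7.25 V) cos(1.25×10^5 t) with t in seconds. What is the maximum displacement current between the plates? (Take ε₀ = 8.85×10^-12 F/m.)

(dE/dt)_max = V₀ω/d = 3.540×10^8 V/(m·s); ω = 1.25×10^5 rad/s.
I_d,max = ε₀ A (dE/dt)_max = (8.85×10^-12)(0.02584)(3.540×10^8) = 8.10×10^-5 A.

8.10×10^-5 A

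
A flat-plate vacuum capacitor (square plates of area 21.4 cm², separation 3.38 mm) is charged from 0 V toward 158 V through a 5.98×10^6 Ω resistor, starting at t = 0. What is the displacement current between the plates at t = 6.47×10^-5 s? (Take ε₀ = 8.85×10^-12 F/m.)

3.83×10^-6 A

C = ε₀A/d = (8.85×10^-12)(2.14×10^-3)/(3.38×10^-3) = 5.603×10^-12 F and τ = RC = 3.351×10^-5 s. I_d in the gap equals the RC charging current.
I_d(t) = (V₀/R) e^(−t/τ) = 2.642×10^-5 · e^(−1.931) = 3.83×10^-6 A.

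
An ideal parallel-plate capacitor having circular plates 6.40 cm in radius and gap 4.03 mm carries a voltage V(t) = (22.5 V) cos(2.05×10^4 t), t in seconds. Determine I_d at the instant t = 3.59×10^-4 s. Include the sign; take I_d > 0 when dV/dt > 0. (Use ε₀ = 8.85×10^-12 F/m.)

-1.15×10^-5 A

dV/dt = (22.5)(2.05×10^4)·−sin(7.3595) = -4.060×10^5 V/s.
I_d = C dV/dt with C = ε₀A/d = (8.85×10^-12)(0.01287)/(4.03×10^-3) = 2.826×10^-11 F, so I_d = (2.826×10^-11)(-4.060×10^5) = -1.15×10^-5 A.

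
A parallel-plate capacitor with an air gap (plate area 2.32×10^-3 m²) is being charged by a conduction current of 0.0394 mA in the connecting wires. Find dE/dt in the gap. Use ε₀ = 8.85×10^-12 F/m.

1.92×10^9 V/(m·s)

Charge continuity gives I_d = I = 3.94×10^-5 A between the plates.
Inverting I_d = ε₀ A dE/dt gives dE/dt = 3.94×10^-5 / (8.85×10^-12 · 2.32×10^-3) = 1.92×10^9 V/(m·s).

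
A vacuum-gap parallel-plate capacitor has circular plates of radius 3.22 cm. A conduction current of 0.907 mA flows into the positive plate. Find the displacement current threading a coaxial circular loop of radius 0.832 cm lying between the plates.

No conduction current crosses the gap, so I_d there equals the 9.07×10^-4 A in the leads.
Since J_d is uniform, the enclosed fraction is (r/R)² = 0.06676, giving I_d,enc = 6.06×10^-5 A.

6.06×10^-5 A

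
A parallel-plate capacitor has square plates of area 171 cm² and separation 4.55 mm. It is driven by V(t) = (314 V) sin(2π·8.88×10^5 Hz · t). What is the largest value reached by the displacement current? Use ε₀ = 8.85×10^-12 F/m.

(dE/dt)_max = V₀ω/d = 3.850×10^11 V/(m·s); ω = 2πf = 5.579×10^6 rad/s.
I_d,max = ε₀ A (dE/dt)_max = (8.85×10^-12)(0.0171)(3.850×10^11) = 0.0583 A.

0.0583 A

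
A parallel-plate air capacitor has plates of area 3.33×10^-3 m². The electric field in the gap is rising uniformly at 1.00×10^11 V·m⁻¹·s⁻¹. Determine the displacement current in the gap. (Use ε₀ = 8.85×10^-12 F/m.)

The displacement current is ε₀ times dΦ_E/dt = ε₀ A dE/dt = (8.85×10^-12)(3.33×10^-3)(1.00×10^11) = 2.95×10^-3 A.

2.95×10^-3 A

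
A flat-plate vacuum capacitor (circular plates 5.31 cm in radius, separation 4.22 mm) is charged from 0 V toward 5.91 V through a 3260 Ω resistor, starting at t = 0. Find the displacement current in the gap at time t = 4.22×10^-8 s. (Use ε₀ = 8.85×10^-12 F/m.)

9.03×10^-4 A

With C = ε₀A/d = (8.85×10^-12)(8.858×10^-3)/(4.22×10^-3) = 1.858×10^-11 F, the time constant is τ = RC = 6.057×10^-8 s, so t/τ = 0.6967 and e^(−t/τ) = 0.4982.
I_d = I_cond = (V₀/R) e^(−t/τ) = (1.813×10^-3)(0.4982) = 9.03×10^-4 A.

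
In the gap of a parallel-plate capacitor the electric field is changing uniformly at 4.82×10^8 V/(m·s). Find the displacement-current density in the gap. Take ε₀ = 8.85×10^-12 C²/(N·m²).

4.27×10^-3 A/m²

J_d = ε₀ ∂E/∂t, so J_d = 4.27×10^-3 A/m².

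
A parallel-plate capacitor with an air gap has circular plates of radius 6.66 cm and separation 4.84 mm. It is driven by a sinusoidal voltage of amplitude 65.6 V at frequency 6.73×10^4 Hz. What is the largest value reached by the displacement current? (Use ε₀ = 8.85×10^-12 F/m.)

7.07×10^-4 A

C = ε₀A/d = (8.85×10^-12)(0.01393)/(4.84×10^-3) = 2.547×10^-11 F; ω = 2πf = 4.229×10^5 rad/s.
I_d = C dV/dt, so |I_d|_max = C V₀ ω = (2.547×10^-11)(65.6)(4.229×10^5) = 7.07×10^-4 A.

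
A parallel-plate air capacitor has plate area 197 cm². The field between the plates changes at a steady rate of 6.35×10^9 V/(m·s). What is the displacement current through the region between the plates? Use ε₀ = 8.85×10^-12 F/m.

1.11×10^-3 A

With a uniform field, Φ_E = EA, so I_d = ε₀ A dE/dt = 1.11×10^-3 A.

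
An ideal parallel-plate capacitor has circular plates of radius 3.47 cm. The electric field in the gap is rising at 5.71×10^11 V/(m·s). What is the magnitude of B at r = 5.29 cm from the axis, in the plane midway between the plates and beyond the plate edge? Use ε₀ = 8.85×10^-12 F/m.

Total displacement current: I_d = ε₀(πR²)(dE/dt) = (8.85×10^-12)(3.783×10^-3)(5.71×10^11) = 0.01912 A.
For r ≥ R the full I_d is enclosed: B = μ₀ I_d/(2πr) = (4π×10^-7)(0.01912)/(2π·0.0529) = 7.23×10^-8 T.

7.23×10^-8 T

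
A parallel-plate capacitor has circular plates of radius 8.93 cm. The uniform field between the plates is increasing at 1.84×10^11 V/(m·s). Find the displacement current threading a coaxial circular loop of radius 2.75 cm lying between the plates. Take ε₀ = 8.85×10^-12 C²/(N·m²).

3.87×10^-3 A

Through the whole plate area (πR² = 0.02505 m²), I_d = ε₀ πR² dE/dt = 0.04079 A.
Since J_d is uniform, the enclosed fraction is (r/R)² = 0.09483, giving I_d,enc = 3.87×10^-3 A.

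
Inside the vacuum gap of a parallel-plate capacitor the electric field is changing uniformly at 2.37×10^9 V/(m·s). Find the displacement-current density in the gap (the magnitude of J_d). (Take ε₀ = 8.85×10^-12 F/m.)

The displacement-current density is ε₀ ∂E/∂t = (8.85×10^-12)(2.37×10^9) = 0.0210 A/m².

0.0210 A/m²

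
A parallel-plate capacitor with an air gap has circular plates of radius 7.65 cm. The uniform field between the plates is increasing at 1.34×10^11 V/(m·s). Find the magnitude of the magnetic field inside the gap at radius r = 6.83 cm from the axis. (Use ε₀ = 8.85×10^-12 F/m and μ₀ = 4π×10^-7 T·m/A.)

Total displacement current: I_d = ε₀(πR²)(dE/dt) = (8.85×10^-12)(0.01839)(1.34×10^11) = 0.02181 A.
For r < R the Ampère–Maxwell law gives B(2πr) = μ₀ I_d (r²/R²), so B = μ₀ I_d r/(2πR²) = (4π×10^-7)(0.02181)(0.0683)/(2π·0.0765²) = 5.09×10^-8 T.

5.09×10^-8 T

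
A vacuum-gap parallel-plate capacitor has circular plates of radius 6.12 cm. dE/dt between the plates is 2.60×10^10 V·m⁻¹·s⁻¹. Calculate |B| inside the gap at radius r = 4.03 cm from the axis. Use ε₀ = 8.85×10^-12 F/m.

5.83×10^-9 T

Total displacement current: I_d = ε₀(πR²)(dE/dt) = (8.85×10^-12)(0.01177)(2.60×10^10) = 2.708×10^-3 A.
∮B·dl = μ₀ I_d,enc with I_d,enc = I_d r²/R² = 1.174×10^-3 A; so B = μ₀ I_d,enc/(2πr) = 5.83×10^-9 T.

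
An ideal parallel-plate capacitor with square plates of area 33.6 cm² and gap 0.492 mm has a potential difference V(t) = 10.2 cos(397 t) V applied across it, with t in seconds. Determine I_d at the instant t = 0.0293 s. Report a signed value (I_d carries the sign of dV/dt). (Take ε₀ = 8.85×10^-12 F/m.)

C = ε₀A/d = (8.85×10^-12)(3.36×10^-3)/(4.92×10^-4) = 6.044×10^-11 F. dV/dt = V₀ω·−sin(ωt); at ωt = 11.6321 rad this factor is 0.8042.
I_d = C dV/dt = (6.044×10^-11)(10.2)(397)(0.8042) = 1.97×10^-7 A.

1.97×10^-7 A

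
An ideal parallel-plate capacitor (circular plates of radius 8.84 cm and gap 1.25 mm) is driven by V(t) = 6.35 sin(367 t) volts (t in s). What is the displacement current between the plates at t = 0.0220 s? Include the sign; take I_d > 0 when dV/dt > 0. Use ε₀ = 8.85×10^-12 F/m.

-8.84×10^-8 A

dV/dt = (6.35)(367)·cos(8.074) = -508.6 V/s.
I_d = C dV/dt with C = ε₀A/d = (8.85×10^-12)(0.02455)/(1.25×10^-3) = 1.738×10^-10 F, so I_d = (1.738×10^-10)(-508.6) = -8.84×10^-8 A.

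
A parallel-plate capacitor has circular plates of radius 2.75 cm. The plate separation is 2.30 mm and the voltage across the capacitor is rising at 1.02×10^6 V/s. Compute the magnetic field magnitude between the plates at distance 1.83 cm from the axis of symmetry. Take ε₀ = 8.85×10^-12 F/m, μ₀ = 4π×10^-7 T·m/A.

dE/dt = (dV/dt)/d = 4.435×10^8 V/(m·s); I_d = ε₀(πR²)(dE/dt) = (8.85×10^-12)(2.376×10^-3)(4.435×10^8) = 9.326×10^-6 A.
An Ampèrian loop of radius r encloses a fraction (r/R)² of I_d. Then B·2πr = μ₀ I_d (r/R)², giving B = μ₀ I_d r/(2πR²) = 4.51×10^-11 T.

4.51×10^-11 T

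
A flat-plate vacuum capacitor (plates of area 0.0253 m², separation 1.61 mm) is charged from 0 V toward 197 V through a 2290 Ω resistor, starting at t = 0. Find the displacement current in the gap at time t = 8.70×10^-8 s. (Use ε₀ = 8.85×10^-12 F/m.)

With C = ε₀A/d = (8.85×10^-12)(0.0253)/(1.61×10^-3) = 1.391×10^-10 F, the time constant is τ = RC = 3.185×10^-7 s, so t/τ = 0.2732 and e^(−t/τ) = 0.7609.
I_d = I_cond = (V₀/R) e^(−t/τ) = (0.08603)(0.7609) = 0.0655 A.

0.0655 A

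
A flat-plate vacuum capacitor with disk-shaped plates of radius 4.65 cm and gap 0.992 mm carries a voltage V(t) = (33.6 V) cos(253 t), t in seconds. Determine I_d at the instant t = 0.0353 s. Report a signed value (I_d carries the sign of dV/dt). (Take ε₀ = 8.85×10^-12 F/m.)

-2.44×10^-7 A

C = ε₀A/d = (8.85×10^-12)(6.793×10^-3)/(9.92×10^-4) = 6.060×10^-11 F. dV/dt = V₀ω·−sin(ωt); at ωt = 8.9309 rad this factor is -0.4740.
I_d = C dV/dt = (6.060×10^-11)(33.6)(253)(-0.4740) = -2.44×10^-7 A.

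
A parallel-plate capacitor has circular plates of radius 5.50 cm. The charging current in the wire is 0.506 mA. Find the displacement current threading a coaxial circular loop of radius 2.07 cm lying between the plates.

By continuity the displacement current in the gap matches the conduction current: I_d = 5.06×10^-4 A.
The field is uniform, so I_d,enc = I_d (r/R)² = (5.06×10^-4)(2.07/5.50)² = 7.17×10^-5 A.

7.17×10^-5 A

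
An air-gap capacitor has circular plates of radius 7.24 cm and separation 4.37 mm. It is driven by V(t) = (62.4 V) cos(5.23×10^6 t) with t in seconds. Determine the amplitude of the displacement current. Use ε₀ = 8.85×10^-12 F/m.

(dE/dt)_max = V₀ω/d = 7.468×10^10 V/(m·s); ω = 5.23×10^6 rad/s.
I_d,max = ε₀ A (dE/dt)_max = (8.85×10^-12)(0.01647)(7.468×10^10) = 0.0109 A.

0.0109 A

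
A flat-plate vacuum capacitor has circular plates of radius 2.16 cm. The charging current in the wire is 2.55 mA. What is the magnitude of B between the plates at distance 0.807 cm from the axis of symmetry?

8.82×10^-9 T

By continuity the displacement current in the gap matches the conduction current: I_d = 2.55×10^-3 A.
An Ampèrian loop of radius r encloses a fraction (r/R)² of I_d. Then B·2πr = μ₀ I_d (r/R)², giving B = μ₀ I_d r/(2πR²) = 8.82×10^-9 T.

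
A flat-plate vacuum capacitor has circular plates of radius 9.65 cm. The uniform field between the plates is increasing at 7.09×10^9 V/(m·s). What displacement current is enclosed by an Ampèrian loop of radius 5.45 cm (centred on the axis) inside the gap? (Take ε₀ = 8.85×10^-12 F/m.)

5.86×10^-4 A

Through the whole plate area (πR² = 0.02926 m²), I_d = ε₀ πR² dE/dt = 1.836×10^-3 A.
Through an area πr² the displacement current is I_d·(πr²/πR²) = I_d (r/R)² = 5.86×10^-4 A.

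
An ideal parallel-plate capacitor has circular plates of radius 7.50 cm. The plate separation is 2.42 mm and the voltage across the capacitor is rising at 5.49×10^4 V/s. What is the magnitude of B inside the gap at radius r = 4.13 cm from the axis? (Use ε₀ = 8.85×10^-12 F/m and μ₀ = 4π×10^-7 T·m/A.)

With E = V/d, dE/dt = 2.269×10^7 V/(m·s) and πR² = 0.01767 m², giving I_d = ε₀ πR² dE/dt = 3.548×10^-6 A.
∮B·dl = μ₀ I_d,enc with I_d,enc = I_d r²/R² = 1.076×10^-6 A; so B = μ₀ I_d,enc/(2πr) = 5.21×10^-12 T.

5.21×10^-12 T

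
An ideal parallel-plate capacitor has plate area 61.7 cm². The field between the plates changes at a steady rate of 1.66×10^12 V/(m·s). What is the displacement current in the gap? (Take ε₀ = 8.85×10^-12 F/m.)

0.0906 A

I_d = ε₀ A (dE/dt) = (8.85×10^-12)(6.17×10^-3 m²)(1.66×10^12) = 0.0906 A.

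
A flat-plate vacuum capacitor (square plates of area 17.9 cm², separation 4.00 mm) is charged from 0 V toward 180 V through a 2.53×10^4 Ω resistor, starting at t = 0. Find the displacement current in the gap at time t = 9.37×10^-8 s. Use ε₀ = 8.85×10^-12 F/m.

2.79×10^-3 A

With C = ε₀A/d = (8.85×10^-12)(1.79×10^-3)/(4.00×10^-3) = 3.960×10^-12 F, the time constant is τ = RC = 1.002×10^-7 s, so t/τ = 0.9351 and e^(−t/τ) = 0.3925.
I_d = I_cond = (V₀/R) e^(−t/τ) = (7.115×10^-3)(0.3925) = 2.79×10^-3 A.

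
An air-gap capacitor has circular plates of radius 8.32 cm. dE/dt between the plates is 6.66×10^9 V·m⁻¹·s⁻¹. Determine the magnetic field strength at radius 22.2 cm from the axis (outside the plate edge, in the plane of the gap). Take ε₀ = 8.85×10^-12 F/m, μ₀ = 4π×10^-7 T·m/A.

Through the whole plate area (πR² = 0.02175 m²), I_d = ε₀ πR² dE/dt = 1.282×10^-3 A.
With r > R the enclosed displacement current is the full I_d; B = μ₀ I_d / (2πr) = 1.15×10^-9 T.

1.15×10^-9 T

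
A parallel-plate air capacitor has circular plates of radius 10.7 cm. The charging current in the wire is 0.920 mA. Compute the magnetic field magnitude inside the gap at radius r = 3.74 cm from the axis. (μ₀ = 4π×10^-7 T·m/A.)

6.01×10^-10 T

Between the plates the displacement current equals the wire current: I_d = 0.920 mA = 9.20×10^-4 A.
∮B·dl = μ₀ I_d,enc with I_d,enc = I_d r²/R² = 1.124×10^-4 A; so B = μ₀ I_d,enc/(2πr) = 6.01×10^-10 T.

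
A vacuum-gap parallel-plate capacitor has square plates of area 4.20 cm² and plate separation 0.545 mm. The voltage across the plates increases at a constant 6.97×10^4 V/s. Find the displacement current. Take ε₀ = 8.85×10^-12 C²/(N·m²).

4.75×10^-7 A

C = ε₀A/d = (8.85×10^-12)(4.20×10^-4)/(5.45×10^-4) = 6.820×10^-12 F.
I_d = C dV/dt = (6.820×10^-12)(6.97×10^4) = 4.75×10^-7 A.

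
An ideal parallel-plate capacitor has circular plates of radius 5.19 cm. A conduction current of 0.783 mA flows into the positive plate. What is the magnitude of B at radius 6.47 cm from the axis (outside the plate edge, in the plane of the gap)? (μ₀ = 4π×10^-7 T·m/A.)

2.42×10^-9 T

By continuity the displacement current in the gap matches the conduction current: I_d = 7.83×10^-4 A.
For r ≥ R the full I_d is enclosed: B = μ₀ I_d/(2πr) = (4π×10^-7)(7.83×10^-4)/(2π·0.0647) = 2.42×10^-9 T.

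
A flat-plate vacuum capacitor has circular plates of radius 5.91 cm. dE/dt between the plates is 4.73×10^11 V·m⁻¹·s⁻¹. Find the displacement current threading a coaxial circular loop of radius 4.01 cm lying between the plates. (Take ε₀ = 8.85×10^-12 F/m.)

0.0211 A

Total displacement current: I_d = ε₀(πR²)(dE/dt) = (8.85×10^-12)(0.01097)(4.73×10^11) = 0.04592 A.
Since J_d is uniform, the enclosed fraction is (r/R)² = 0.4604, giving I_d,enc = 0.0211 A.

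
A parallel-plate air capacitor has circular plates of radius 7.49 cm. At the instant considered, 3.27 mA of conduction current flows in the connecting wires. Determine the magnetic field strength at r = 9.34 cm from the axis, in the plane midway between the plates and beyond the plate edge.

No conduction current crosses the gap, so I_d there equals the 3.27×10^-3 A in the leads.
For r ≥ R the full I_d is enclosed: B = μ₀ I_d/(2πr) = (4π×10^-7)(3.27×10^-3)/(2π·0.0934) = 7.00×10^-9 T.

7.00×10^-9 T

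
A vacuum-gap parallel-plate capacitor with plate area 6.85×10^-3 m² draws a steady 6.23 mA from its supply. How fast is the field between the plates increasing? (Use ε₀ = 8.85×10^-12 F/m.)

By continuity, I_d in the gap equals the 6.23 mA flowing in the wire.
Inverting I_d = ε₀ A dE/dt gives dE/dt = 6.23×10^-3 / (8.85×10^-12 · 6.85×10^-3) = 1.03×10^11 V/(m·s).

1.03×10^11 V/(m·s)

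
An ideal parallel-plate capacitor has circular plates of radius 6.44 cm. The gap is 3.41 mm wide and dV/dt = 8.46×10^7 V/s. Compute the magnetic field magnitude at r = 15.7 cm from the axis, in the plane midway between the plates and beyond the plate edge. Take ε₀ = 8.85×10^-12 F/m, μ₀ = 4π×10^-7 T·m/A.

3.64×10^-9 T

dE/dt = (dV/dt)/d = 2.481×10^10 V/(m·s); I_d = ε₀(πR²)(dE/dt) = (8.85×10^-12)(0.01303)(2.481×10^10) = 2.861×10^-3 A.
With r > R the enclosed displacement current is the full I_d; B = μ₀ I_d / (2πr) = 3.64×10^-9 T.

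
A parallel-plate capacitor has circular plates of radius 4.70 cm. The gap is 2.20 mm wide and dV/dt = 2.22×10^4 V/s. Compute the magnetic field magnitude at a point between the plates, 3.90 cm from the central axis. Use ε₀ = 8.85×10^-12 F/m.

2.19×10^-12 T

With E = V/d, dE/dt = 1.009×10^7 V/(m·s) and πR² = 6.940×10^-3 m², giving I_d = ε₀ πR² dE/dt = 6.197×10^-7 A.
For r < R the Ampère–Maxwell law gives B(2πr) = μ₀ I_d (r²/R²), so B = μ₀ I_d r/(2πR²) = (4π×10^-7)(6.197×10^-7)(0.0390)/(2π·0.0470²) = 2.19×10^-12 T.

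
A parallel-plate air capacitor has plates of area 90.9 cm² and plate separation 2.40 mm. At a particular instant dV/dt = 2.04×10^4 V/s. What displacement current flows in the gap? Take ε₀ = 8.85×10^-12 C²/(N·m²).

C = ε₀A/d = (8.85×10^-12)(9.09×10^-3)/(2.40×10^-3) = 3.352×10^-11 F.
I_d = C dV/dt = (3.352×10^-11)(2.04×10^4) = 6.84×10^-7 A.

6.84×10^-7 A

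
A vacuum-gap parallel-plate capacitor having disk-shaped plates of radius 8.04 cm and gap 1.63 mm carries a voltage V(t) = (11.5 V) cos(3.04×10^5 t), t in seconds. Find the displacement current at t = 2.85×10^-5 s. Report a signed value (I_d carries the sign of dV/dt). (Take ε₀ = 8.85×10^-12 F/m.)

-2.66×10^-4 A

dE/dt = (V₀ω/d)·−sin(ωt) with ωt = 8.664 rad: (11.5)(3.04×10^5)(-0.6895)/(1.63×10^-3) = -1.479×10^9 V/(m·s).
I_d = ε₀ A dE/dt = (8.85×10^-12)(0.02031)(-1.479×10^9) = -2.66×10^-4 A.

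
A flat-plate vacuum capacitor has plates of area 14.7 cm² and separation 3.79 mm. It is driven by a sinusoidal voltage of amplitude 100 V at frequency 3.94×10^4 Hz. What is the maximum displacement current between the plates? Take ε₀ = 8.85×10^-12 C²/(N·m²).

8.50×10^-5 A

The displacement current equals the conduction current C dV/dt, which peaks at C V₀ ω.
With C = ε₀A/d = (8.85×10^-12)(1.47×10^-3)/(3.79×10^-3) = 3.433×10^-12 F and ω = 2πf = 2.476×10^5 rad/s, I_d,max = (3.433×10^-12)(100)(2.476×10^5) = 8.50×10^-5 A.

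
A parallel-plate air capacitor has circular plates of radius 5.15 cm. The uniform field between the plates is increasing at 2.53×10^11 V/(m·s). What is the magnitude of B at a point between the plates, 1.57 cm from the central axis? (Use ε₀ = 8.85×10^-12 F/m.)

Total displacement current: I_d = ε₀(πR²)(dE/dt) = (8.85×10^-12)(8.332×10^-3)(2.53×10^11) = 0.01866 A.
∮B·dl = μ₀ I_d,enc with I_d,enc = I_d r²/R² = 1.734×10^-3 A; so B = μ₀ I_d,enc/(2πr) = 2.21×10^-8 T.

2.21×10^-8 T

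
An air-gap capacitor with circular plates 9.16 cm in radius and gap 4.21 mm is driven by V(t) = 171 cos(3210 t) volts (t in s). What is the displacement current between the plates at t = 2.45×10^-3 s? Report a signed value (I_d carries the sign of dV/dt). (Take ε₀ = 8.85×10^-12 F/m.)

-3.04×10^-5 A

C = ε₀A/d = (8.85×10^-12)(0.02636)/(4.21×10^-3) = 5.541×10^-11 F. dV/dt = V₀ω·−sin(ωt); at ωt = 7.8645 rad this factor is -0.9999.
I_d = C dV/dt = (5.541×10^-11)(171)(3210)(-0.9999) = -3.04×10^-5 A.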